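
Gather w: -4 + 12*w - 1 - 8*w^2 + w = -8*w^2 + 13*w - 5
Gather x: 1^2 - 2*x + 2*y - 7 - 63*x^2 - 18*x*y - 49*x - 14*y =-63*x^2 + x*(-18*y - 51) - 12*y - 6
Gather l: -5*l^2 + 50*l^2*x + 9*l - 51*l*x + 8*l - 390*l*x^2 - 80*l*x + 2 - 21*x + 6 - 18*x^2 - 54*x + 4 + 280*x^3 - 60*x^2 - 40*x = l^2*(50*x - 5) + l*(-390*x^2 - 131*x + 17) + 280*x^3 - 78*x^2 - 115*x + 12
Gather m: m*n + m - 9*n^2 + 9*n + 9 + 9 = m*(n + 1) - 9*n^2 + 9*n + 18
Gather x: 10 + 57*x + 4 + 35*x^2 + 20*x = 35*x^2 + 77*x + 14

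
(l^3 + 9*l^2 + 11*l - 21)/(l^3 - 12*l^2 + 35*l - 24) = (l^2 + 10*l + 21)/(l^2 - 11*l + 24)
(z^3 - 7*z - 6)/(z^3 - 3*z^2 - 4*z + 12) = (z + 1)/(z - 2)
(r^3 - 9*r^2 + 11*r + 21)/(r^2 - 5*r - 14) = (r^2 - 2*r - 3)/(r + 2)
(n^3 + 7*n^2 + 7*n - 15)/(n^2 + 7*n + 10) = (n^2 + 2*n - 3)/(n + 2)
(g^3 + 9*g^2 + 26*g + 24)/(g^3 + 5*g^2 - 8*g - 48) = (g^2 + 5*g + 6)/(g^2 + g - 12)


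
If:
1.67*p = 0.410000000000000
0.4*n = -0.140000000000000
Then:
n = -0.35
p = 0.25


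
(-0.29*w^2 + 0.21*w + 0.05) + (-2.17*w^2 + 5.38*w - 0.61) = -2.46*w^2 + 5.59*w - 0.56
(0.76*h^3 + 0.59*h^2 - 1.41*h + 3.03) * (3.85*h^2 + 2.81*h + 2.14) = 2.926*h^5 + 4.4071*h^4 - 2.1442*h^3 + 8.966*h^2 + 5.4969*h + 6.4842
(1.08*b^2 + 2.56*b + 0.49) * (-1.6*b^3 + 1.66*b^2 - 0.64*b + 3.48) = -1.728*b^5 - 2.3032*b^4 + 2.7744*b^3 + 2.9334*b^2 + 8.5952*b + 1.7052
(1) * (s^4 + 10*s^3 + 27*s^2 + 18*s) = s^4 + 10*s^3 + 27*s^2 + 18*s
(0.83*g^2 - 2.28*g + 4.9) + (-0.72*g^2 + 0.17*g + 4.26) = 0.11*g^2 - 2.11*g + 9.16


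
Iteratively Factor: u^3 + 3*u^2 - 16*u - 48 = (u + 4)*(u^2 - u - 12) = (u + 3)*(u + 4)*(u - 4)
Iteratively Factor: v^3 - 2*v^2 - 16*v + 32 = (v + 4)*(v^2 - 6*v + 8) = (v - 4)*(v + 4)*(v - 2)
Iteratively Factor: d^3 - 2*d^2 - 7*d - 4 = (d - 4)*(d^2 + 2*d + 1) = (d - 4)*(d + 1)*(d + 1)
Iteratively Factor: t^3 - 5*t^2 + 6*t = (t - 2)*(t^2 - 3*t) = (t - 3)*(t - 2)*(t)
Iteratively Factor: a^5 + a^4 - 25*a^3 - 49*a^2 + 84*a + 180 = (a - 2)*(a^4 + 3*a^3 - 19*a^2 - 87*a - 90) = (a - 2)*(a + 3)*(a^3 - 19*a - 30) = (a - 5)*(a - 2)*(a + 3)*(a^2 + 5*a + 6) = (a - 5)*(a - 2)*(a + 3)^2*(a + 2)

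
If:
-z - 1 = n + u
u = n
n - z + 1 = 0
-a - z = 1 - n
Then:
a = -2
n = -2/3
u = -2/3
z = 1/3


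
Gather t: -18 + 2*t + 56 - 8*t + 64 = 102 - 6*t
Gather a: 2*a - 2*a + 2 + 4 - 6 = 0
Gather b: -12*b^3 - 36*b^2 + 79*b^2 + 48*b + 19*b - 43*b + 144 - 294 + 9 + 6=-12*b^3 + 43*b^2 + 24*b - 135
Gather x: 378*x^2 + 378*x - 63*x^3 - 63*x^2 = -63*x^3 + 315*x^2 + 378*x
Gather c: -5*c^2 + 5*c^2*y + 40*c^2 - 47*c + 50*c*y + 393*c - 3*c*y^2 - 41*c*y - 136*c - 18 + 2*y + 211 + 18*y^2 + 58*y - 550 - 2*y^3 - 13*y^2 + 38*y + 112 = c^2*(5*y + 35) + c*(-3*y^2 + 9*y + 210) - 2*y^3 + 5*y^2 + 98*y - 245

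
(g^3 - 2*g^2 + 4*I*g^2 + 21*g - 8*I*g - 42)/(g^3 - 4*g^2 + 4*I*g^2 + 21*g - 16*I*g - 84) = (g - 2)/(g - 4)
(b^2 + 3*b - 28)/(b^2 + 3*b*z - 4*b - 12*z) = (b + 7)/(b + 3*z)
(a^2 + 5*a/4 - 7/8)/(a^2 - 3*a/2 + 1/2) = (a + 7/4)/(a - 1)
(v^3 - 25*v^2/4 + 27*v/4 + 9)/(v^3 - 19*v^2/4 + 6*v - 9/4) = (4*v^2 - 13*v - 12)/(4*v^2 - 7*v + 3)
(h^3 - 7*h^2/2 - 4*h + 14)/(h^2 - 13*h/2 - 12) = (-2*h^3 + 7*h^2 + 8*h - 28)/(-2*h^2 + 13*h + 24)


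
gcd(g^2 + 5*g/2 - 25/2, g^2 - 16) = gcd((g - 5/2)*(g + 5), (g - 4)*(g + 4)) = 1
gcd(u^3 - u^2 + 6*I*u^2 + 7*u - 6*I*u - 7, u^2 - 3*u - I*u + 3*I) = u - I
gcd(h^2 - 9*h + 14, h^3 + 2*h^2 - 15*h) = 1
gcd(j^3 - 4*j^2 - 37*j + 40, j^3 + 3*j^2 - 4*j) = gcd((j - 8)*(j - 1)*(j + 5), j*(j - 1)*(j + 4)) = j - 1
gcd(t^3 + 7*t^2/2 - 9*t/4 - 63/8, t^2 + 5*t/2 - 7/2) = t + 7/2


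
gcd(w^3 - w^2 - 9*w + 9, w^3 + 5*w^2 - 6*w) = w - 1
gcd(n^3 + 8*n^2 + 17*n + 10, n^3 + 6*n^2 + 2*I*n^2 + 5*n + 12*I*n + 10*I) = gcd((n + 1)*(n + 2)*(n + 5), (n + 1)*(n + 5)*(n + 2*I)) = n^2 + 6*n + 5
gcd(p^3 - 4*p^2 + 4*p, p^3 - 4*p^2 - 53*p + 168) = 1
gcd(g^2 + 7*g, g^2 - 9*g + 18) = 1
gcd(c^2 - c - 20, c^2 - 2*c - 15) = c - 5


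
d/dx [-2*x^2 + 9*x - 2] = 9 - 4*x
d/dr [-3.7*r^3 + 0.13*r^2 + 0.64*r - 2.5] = -11.1*r^2 + 0.26*r + 0.64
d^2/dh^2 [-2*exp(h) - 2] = -2*exp(h)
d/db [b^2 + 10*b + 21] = 2*b + 10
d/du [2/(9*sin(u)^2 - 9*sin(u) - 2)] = 18*(1 - 2*sin(u))*cos(u)/(-9*sin(u)^2 + 9*sin(u) + 2)^2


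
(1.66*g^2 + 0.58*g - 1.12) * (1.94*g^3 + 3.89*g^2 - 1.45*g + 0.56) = 3.2204*g^5 + 7.5826*g^4 - 2.3236*g^3 - 4.2682*g^2 + 1.9488*g - 0.6272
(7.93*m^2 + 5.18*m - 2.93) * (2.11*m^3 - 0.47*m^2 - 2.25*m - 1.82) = 16.7323*m^5 + 7.2027*m^4 - 26.4594*m^3 - 24.7105*m^2 - 2.8351*m + 5.3326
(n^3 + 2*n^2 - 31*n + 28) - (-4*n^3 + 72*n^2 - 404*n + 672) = 5*n^3 - 70*n^2 + 373*n - 644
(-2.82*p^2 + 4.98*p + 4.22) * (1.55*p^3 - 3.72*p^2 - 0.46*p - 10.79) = -4.371*p^5 + 18.2094*p^4 - 10.6874*p^3 + 12.4386*p^2 - 55.6754*p - 45.5338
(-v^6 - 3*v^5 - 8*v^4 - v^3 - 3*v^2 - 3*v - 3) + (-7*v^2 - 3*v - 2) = -v^6 - 3*v^5 - 8*v^4 - v^3 - 10*v^2 - 6*v - 5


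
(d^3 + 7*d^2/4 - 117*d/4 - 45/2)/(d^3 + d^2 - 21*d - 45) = (4*d^2 + 27*d + 18)/(4*(d^2 + 6*d + 9))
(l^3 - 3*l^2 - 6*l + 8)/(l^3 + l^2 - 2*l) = (l - 4)/l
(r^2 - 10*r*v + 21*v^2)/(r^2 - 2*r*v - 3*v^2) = (r - 7*v)/(r + v)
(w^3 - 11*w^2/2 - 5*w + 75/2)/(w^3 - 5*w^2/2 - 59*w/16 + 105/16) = 8*(2*w^2 - 5*w - 25)/(16*w^2 + 8*w - 35)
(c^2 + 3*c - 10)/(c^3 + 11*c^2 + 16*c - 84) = (c + 5)/(c^2 + 13*c + 42)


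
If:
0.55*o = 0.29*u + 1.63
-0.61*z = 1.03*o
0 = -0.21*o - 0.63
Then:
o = -3.00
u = -11.31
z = 5.07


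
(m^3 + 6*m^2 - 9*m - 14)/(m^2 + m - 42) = (m^2 - m - 2)/(m - 6)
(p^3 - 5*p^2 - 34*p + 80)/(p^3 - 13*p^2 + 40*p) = (p^2 + 3*p - 10)/(p*(p - 5))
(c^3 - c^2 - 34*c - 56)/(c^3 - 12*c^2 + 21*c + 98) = (c + 4)/(c - 7)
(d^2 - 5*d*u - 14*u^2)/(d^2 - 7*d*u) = (d + 2*u)/d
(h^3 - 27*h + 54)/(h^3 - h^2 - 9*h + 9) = (h^2 + 3*h - 18)/(h^2 + 2*h - 3)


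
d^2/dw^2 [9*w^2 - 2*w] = 18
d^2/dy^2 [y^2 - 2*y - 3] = 2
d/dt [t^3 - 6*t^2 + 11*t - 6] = 3*t^2 - 12*t + 11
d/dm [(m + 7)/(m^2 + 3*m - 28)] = -1/(m^2 - 8*m + 16)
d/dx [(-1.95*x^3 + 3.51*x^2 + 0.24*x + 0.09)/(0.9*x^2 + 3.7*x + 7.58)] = (-1.755*x^4 - 14.43*x^3 - 31.572*x^2 + 53.0496*x + 1.4862)/(0.81*x^4 + 6.66*x^3 + 27.334*x^2 + 56.092*x + 57.4564)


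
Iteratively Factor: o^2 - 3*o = (o - 3)*(o)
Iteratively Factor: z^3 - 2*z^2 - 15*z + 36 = (z - 3)*(z^2 + z - 12) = (z - 3)*(z + 4)*(z - 3)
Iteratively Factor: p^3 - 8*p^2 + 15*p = (p)*(p^2 - 8*p + 15) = p*(p - 5)*(p - 3)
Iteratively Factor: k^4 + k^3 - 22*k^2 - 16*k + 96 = (k - 4)*(k^3 + 5*k^2 - 2*k - 24) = (k - 4)*(k + 4)*(k^2 + k - 6) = (k - 4)*(k + 3)*(k + 4)*(k - 2)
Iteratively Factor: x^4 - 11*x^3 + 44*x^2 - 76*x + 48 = (x - 2)*(x^3 - 9*x^2 + 26*x - 24) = (x - 2)^2*(x^2 - 7*x + 12) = (x - 3)*(x - 2)^2*(x - 4)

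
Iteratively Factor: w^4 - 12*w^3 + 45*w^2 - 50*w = (w)*(w^3 - 12*w^2 + 45*w - 50) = w*(w - 5)*(w^2 - 7*w + 10) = w*(w - 5)^2*(w - 2)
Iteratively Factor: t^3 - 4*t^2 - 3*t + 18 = (t - 3)*(t^2 - t - 6) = (t - 3)*(t + 2)*(t - 3)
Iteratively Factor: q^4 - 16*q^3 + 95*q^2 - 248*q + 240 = (q - 4)*(q^3 - 12*q^2 + 47*q - 60) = (q - 4)*(q - 3)*(q^2 - 9*q + 20) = (q - 5)*(q - 4)*(q - 3)*(q - 4)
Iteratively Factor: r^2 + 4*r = (r + 4)*(r)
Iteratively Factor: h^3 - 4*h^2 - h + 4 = (h - 1)*(h^2 - 3*h - 4) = (h - 1)*(h + 1)*(h - 4)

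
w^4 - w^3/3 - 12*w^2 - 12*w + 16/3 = (w - 4)*(w - 1/3)*(w + 2)^2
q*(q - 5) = q^2 - 5*q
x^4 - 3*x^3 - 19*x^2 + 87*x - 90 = (x - 3)^2*(x - 2)*(x + 5)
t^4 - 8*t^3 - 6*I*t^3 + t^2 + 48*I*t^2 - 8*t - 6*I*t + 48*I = (t - 8)*(t - 6*I)*(t - I)*(t + I)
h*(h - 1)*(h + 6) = h^3 + 5*h^2 - 6*h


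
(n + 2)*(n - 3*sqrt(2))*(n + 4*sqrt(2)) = n^3 + sqrt(2)*n^2 + 2*n^2 - 24*n + 2*sqrt(2)*n - 48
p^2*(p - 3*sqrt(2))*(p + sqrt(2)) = p^4 - 2*sqrt(2)*p^3 - 6*p^2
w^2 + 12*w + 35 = (w + 5)*(w + 7)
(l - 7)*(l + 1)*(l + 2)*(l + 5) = l^4 + l^3 - 39*l^2 - 109*l - 70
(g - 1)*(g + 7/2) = g^2 + 5*g/2 - 7/2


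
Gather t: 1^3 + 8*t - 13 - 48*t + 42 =30 - 40*t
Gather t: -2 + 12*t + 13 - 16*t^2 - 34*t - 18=-16*t^2 - 22*t - 7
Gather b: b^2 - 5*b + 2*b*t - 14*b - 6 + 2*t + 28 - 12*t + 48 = b^2 + b*(2*t - 19) - 10*t + 70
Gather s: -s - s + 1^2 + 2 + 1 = 4 - 2*s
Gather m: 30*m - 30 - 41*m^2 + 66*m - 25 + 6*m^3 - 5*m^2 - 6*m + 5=6*m^3 - 46*m^2 + 90*m - 50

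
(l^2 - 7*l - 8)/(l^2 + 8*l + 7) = (l - 8)/(l + 7)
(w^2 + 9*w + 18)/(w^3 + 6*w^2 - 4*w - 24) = (w + 3)/(w^2 - 4)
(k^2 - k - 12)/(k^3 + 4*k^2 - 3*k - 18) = (k - 4)/(k^2 + k - 6)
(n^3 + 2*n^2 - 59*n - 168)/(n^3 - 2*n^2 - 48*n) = (n^2 + 10*n + 21)/(n*(n + 6))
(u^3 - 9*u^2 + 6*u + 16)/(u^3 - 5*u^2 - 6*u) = (u^2 - 10*u + 16)/(u*(u - 6))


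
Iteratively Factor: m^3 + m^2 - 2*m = (m + 2)*(m^2 - m) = m*(m + 2)*(m - 1)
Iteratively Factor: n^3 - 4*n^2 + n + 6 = (n - 2)*(n^2 - 2*n - 3) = (n - 2)*(n + 1)*(n - 3)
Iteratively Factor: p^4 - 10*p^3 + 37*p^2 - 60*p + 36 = (p - 3)*(p^3 - 7*p^2 + 16*p - 12) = (p - 3)*(p - 2)*(p^2 - 5*p + 6) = (p - 3)^2*(p - 2)*(p - 2)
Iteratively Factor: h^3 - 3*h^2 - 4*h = (h + 1)*(h^2 - 4*h) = (h - 4)*(h + 1)*(h)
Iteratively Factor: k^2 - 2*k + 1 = (k - 1)*(k - 1)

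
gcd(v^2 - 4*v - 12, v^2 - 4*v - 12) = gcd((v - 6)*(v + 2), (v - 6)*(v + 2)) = v^2 - 4*v - 12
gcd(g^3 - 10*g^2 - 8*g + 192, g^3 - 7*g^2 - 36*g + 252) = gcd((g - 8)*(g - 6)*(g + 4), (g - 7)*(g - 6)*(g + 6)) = g - 6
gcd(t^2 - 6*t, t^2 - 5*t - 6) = t - 6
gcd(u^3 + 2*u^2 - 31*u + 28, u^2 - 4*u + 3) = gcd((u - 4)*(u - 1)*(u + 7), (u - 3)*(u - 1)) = u - 1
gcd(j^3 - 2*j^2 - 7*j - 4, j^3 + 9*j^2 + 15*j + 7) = j^2 + 2*j + 1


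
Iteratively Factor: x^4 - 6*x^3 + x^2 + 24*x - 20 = (x - 2)*(x^3 - 4*x^2 - 7*x + 10) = (x - 2)*(x + 2)*(x^2 - 6*x + 5) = (x - 5)*(x - 2)*(x + 2)*(x - 1)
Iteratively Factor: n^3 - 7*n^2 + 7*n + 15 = (n - 3)*(n^2 - 4*n - 5) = (n - 5)*(n - 3)*(n + 1)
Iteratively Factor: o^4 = (o)*(o^3) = o^2*(o^2) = o^3*(o)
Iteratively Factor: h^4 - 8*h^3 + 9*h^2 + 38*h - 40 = (h - 5)*(h^3 - 3*h^2 - 6*h + 8) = (h - 5)*(h - 1)*(h^2 - 2*h - 8) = (h - 5)*(h - 4)*(h - 1)*(h + 2)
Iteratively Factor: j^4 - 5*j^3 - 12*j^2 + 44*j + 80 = (j + 2)*(j^3 - 7*j^2 + 2*j + 40) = (j - 4)*(j + 2)*(j^2 - 3*j - 10) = (j - 4)*(j + 2)^2*(j - 5)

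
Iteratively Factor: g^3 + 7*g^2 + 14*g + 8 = (g + 4)*(g^2 + 3*g + 2) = (g + 2)*(g + 4)*(g + 1)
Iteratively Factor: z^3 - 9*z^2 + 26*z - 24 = (z - 4)*(z^2 - 5*z + 6) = (z - 4)*(z - 3)*(z - 2)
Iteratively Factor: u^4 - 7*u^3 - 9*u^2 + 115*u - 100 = (u - 5)*(u^3 - 2*u^2 - 19*u + 20) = (u - 5)^2*(u^2 + 3*u - 4) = (u - 5)^2*(u + 4)*(u - 1)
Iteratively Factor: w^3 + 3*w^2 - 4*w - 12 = (w + 3)*(w^2 - 4) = (w + 2)*(w + 3)*(w - 2)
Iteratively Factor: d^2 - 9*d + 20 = (d - 5)*(d - 4)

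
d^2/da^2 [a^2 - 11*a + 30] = 2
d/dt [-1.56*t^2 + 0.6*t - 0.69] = 0.6 - 3.12*t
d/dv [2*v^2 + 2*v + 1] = 4*v + 2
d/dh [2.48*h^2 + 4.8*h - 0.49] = 4.96*h + 4.8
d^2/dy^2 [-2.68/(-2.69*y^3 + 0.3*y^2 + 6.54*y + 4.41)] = ((1.608 - 43.2552*y)*(-2.69*y^3 + 0.3*y^2 + 6.54*y + 4.41) - 2.68*(-16.14*y^2 + 1.2*y + 13.08)*(-8.07*y^2 + 0.6*y + 6.54))/(-2.69*y^3 + 0.3*y^2 + 6.54*y + 4.41)^3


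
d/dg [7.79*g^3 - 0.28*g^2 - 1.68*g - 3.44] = 23.37*g^2 - 0.56*g - 1.68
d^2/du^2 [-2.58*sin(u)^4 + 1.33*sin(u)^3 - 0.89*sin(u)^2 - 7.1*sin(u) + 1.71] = 41.28*sin(u)^4 - 11.97*sin(u)^3 - 27.4*sin(u)^2 + 15.08*sin(u) - 1.78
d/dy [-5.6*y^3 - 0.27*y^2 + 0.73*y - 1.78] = -16.8*y^2 - 0.54*y + 0.73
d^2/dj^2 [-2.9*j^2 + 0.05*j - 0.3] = -5.80000000000000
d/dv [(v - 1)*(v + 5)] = 2*v + 4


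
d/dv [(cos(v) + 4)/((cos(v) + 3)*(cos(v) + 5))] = (cos(v)^2 + 8*cos(v) + 17)*sin(v)/((cos(v) + 3)^2*(cos(v) + 5)^2)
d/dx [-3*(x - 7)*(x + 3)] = 12 - 6*x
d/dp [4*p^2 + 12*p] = 8*p + 12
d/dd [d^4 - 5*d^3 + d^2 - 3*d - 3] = 4*d^3 - 15*d^2 + 2*d - 3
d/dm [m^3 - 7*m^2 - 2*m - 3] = 3*m^2 - 14*m - 2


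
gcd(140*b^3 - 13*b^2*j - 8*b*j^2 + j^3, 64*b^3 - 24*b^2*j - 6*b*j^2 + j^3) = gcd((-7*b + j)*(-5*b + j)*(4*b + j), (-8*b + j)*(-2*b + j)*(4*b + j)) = 4*b + j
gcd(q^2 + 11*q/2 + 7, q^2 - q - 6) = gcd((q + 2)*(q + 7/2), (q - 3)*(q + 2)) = q + 2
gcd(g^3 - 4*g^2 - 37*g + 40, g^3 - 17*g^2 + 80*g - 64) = g^2 - 9*g + 8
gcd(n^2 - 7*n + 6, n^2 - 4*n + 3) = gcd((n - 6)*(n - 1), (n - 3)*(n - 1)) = n - 1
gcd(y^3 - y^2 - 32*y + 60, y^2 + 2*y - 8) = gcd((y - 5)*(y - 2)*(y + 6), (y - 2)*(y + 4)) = y - 2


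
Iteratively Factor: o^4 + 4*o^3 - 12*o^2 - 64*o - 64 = (o + 4)*(o^3 - 12*o - 16) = (o - 4)*(o + 4)*(o^2 + 4*o + 4) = (o - 4)*(o + 2)*(o + 4)*(o + 2)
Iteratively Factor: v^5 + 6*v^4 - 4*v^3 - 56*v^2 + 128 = (v + 4)*(v^4 + 2*v^3 - 12*v^2 - 8*v + 32) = (v + 2)*(v + 4)*(v^3 - 12*v + 16) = (v - 2)*(v + 2)*(v + 4)*(v^2 + 2*v - 8) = (v - 2)*(v + 2)*(v + 4)^2*(v - 2)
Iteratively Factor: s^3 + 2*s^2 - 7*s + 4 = (s + 4)*(s^2 - 2*s + 1) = (s - 1)*(s + 4)*(s - 1)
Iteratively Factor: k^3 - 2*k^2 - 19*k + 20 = (k - 1)*(k^2 - k - 20) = (k - 1)*(k + 4)*(k - 5)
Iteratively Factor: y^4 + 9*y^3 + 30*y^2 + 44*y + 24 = (y + 2)*(y^3 + 7*y^2 + 16*y + 12) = (y + 2)*(y + 3)*(y^2 + 4*y + 4) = (y + 2)^2*(y + 3)*(y + 2)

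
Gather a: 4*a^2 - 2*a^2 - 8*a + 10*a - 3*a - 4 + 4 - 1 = 2*a^2 - a - 1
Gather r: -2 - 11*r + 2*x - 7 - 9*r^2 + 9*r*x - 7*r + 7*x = -9*r^2 + r*(9*x - 18) + 9*x - 9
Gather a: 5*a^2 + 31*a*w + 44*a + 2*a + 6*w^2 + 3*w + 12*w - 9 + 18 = 5*a^2 + a*(31*w + 46) + 6*w^2 + 15*w + 9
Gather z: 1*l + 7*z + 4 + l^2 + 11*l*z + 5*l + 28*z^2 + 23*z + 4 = l^2 + 6*l + 28*z^2 + z*(11*l + 30) + 8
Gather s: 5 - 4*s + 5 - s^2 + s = -s^2 - 3*s + 10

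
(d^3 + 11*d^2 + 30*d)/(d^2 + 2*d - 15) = d*(d + 6)/(d - 3)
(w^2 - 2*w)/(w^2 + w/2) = 2*(w - 2)/(2*w + 1)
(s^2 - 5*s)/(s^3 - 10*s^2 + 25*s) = 1/(s - 5)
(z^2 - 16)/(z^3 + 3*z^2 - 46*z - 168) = (z - 4)/(z^2 - z - 42)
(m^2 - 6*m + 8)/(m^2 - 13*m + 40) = (m^2 - 6*m + 8)/(m^2 - 13*m + 40)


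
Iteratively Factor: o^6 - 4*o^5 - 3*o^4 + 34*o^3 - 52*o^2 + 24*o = (o - 1)*(o^5 - 3*o^4 - 6*o^3 + 28*o^2 - 24*o) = (o - 2)*(o - 1)*(o^4 - o^3 - 8*o^2 + 12*o) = (o - 2)*(o - 1)*(o + 3)*(o^3 - 4*o^2 + 4*o) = (o - 2)^2*(o - 1)*(o + 3)*(o^2 - 2*o) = o*(o - 2)^2*(o - 1)*(o + 3)*(o - 2)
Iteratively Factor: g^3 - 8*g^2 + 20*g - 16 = (g - 2)*(g^2 - 6*g + 8) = (g - 4)*(g - 2)*(g - 2)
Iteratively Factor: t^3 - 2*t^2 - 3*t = (t - 3)*(t^2 + t) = (t - 3)*(t + 1)*(t)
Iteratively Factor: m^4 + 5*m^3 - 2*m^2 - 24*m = (m + 3)*(m^3 + 2*m^2 - 8*m) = m*(m + 3)*(m^2 + 2*m - 8) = m*(m + 3)*(m + 4)*(m - 2)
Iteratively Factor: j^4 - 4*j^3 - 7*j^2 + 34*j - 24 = (j + 3)*(j^3 - 7*j^2 + 14*j - 8) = (j - 2)*(j + 3)*(j^2 - 5*j + 4) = (j - 4)*(j - 2)*(j + 3)*(j - 1)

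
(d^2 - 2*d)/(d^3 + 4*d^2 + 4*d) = (d - 2)/(d^2 + 4*d + 4)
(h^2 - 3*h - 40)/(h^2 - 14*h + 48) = (h + 5)/(h - 6)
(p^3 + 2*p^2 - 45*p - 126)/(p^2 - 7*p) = p + 9 + 18/p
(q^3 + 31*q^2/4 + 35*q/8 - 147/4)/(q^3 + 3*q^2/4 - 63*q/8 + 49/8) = (q + 6)/(q - 1)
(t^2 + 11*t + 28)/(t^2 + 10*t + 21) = (t + 4)/(t + 3)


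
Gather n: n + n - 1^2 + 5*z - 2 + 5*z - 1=2*n + 10*z - 4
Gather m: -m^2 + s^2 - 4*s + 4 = -m^2 + s^2 - 4*s + 4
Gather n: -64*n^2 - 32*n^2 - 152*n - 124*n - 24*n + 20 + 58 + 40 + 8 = -96*n^2 - 300*n + 126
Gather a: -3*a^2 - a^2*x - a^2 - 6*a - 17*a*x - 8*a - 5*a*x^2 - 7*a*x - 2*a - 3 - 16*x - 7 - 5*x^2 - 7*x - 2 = a^2*(-x - 4) + a*(-5*x^2 - 24*x - 16) - 5*x^2 - 23*x - 12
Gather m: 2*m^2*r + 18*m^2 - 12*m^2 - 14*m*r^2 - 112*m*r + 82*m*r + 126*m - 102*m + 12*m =m^2*(2*r + 6) + m*(-14*r^2 - 30*r + 36)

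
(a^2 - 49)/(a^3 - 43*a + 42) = (a - 7)/(a^2 - 7*a + 6)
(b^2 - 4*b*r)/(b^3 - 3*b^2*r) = (b - 4*r)/(b*(b - 3*r))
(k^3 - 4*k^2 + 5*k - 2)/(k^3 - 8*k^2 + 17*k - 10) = (k - 1)/(k - 5)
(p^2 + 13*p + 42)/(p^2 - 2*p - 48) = (p + 7)/(p - 8)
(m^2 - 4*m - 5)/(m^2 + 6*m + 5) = (m - 5)/(m + 5)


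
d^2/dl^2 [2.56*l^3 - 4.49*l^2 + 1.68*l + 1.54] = 15.36*l - 8.98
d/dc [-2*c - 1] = -2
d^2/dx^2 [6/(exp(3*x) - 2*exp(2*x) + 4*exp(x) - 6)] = 6*((-9*exp(2*x) + 8*exp(x) - 4)*(exp(3*x) - 2*exp(2*x) + 4*exp(x) - 6) + 2*(3*exp(2*x) - 4*exp(x) + 4)^2*exp(x))*exp(x)/(exp(3*x) - 2*exp(2*x) + 4*exp(x) - 6)^3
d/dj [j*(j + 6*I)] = 2*j + 6*I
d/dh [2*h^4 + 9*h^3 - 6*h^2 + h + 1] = 8*h^3 + 27*h^2 - 12*h + 1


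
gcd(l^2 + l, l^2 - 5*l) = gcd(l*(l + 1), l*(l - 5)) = l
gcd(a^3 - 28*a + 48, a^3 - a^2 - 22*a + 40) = a^2 - 6*a + 8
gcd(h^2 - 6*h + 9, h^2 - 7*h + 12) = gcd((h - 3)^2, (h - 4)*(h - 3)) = h - 3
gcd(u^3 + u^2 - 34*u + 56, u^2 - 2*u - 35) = 1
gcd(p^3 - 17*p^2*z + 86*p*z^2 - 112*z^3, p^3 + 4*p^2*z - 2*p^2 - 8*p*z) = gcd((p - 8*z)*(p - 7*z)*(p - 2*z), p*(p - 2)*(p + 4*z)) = 1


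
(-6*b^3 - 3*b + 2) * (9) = -54*b^3 - 27*b + 18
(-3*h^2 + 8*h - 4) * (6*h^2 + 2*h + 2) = -18*h^4 + 42*h^3 - 14*h^2 + 8*h - 8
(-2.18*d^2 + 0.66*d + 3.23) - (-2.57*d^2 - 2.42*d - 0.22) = 0.39*d^2 + 3.08*d + 3.45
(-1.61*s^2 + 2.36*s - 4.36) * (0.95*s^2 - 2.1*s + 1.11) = -1.5295*s^4 + 5.623*s^3 - 10.8851*s^2 + 11.7756*s - 4.8396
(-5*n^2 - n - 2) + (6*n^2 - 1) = n^2 - n - 3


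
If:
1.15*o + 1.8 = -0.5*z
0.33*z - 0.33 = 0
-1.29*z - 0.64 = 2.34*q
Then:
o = -2.00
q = -0.82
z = 1.00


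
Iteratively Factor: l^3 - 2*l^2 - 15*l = (l)*(l^2 - 2*l - 15) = l*(l + 3)*(l - 5)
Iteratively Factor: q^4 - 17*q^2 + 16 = (q + 4)*(q^3 - 4*q^2 - q + 4) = (q + 1)*(q + 4)*(q^2 - 5*q + 4) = (q - 1)*(q + 1)*(q + 4)*(q - 4)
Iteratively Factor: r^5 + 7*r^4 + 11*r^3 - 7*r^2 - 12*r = (r + 1)*(r^4 + 6*r^3 + 5*r^2 - 12*r) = r*(r + 1)*(r^3 + 6*r^2 + 5*r - 12) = r*(r + 1)*(r + 3)*(r^2 + 3*r - 4) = r*(r + 1)*(r + 3)*(r + 4)*(r - 1)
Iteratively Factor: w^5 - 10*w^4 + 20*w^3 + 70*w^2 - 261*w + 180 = (w - 4)*(w^4 - 6*w^3 - 4*w^2 + 54*w - 45) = (w - 4)*(w - 1)*(w^3 - 5*w^2 - 9*w + 45) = (w - 5)*(w - 4)*(w - 1)*(w^2 - 9) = (w - 5)*(w - 4)*(w - 3)*(w - 1)*(w + 3)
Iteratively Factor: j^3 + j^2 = (j)*(j^2 + j) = j^2*(j + 1)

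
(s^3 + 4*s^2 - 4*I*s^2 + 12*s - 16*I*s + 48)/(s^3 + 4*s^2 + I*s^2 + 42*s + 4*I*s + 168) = (s + 2*I)/(s + 7*I)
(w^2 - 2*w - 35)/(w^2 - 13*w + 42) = (w + 5)/(w - 6)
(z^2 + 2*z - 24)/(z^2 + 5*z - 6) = (z - 4)/(z - 1)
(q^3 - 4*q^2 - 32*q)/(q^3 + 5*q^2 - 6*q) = (q^2 - 4*q - 32)/(q^2 + 5*q - 6)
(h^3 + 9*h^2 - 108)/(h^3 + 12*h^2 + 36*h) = (h - 3)/h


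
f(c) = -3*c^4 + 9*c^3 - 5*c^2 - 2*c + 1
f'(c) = -12*c^3 + 27*c^2 - 10*c - 2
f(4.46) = -495.96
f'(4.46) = -574.13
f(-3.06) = -560.60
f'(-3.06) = 625.25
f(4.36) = -440.93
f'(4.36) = -526.92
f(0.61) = -0.45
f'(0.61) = -0.78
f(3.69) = -178.46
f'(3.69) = -274.19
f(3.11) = -63.51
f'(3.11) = -132.92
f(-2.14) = -168.74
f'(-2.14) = 260.65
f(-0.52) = -0.80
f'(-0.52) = 12.19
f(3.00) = -50.00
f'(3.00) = -113.00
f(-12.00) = -78455.00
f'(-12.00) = 24742.00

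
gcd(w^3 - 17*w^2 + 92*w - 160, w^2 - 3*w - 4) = w - 4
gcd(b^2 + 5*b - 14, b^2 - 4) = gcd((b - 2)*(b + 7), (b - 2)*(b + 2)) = b - 2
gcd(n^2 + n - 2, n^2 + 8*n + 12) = n + 2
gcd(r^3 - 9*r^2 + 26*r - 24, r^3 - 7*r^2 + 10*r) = r - 2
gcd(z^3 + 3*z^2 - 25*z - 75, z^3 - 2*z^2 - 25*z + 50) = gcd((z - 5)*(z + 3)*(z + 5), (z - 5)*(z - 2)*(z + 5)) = z^2 - 25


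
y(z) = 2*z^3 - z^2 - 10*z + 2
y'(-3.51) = 70.94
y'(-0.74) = -5.23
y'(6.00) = 194.00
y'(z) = 6*z^2 - 2*z - 10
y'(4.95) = 127.12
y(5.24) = 209.90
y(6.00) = 338.00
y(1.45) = -8.51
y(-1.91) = 3.52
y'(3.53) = 57.71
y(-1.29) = 8.94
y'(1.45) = -0.28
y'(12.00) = 830.00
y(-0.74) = 8.04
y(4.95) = 170.57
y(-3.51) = -61.71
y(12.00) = 3194.00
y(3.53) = 42.21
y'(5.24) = 144.27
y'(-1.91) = 15.71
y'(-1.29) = 2.56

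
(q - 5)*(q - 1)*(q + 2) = q^3 - 4*q^2 - 7*q + 10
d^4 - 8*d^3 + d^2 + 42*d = d*(d - 7)*(d - 3)*(d + 2)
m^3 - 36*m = m*(m - 6)*(m + 6)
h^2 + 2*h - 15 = (h - 3)*(h + 5)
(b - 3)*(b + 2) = b^2 - b - 6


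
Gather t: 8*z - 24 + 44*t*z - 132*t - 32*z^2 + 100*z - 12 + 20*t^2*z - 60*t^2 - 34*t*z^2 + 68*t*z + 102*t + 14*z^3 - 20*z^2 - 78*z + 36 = t^2*(20*z - 60) + t*(-34*z^2 + 112*z - 30) + 14*z^3 - 52*z^2 + 30*z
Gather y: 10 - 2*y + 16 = 26 - 2*y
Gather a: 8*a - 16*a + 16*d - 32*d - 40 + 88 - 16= -8*a - 16*d + 32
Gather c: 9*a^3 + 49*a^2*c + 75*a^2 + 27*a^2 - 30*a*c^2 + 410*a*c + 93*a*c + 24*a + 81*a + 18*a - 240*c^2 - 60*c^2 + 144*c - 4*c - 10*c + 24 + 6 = 9*a^3 + 102*a^2 + 123*a + c^2*(-30*a - 300) + c*(49*a^2 + 503*a + 130) + 30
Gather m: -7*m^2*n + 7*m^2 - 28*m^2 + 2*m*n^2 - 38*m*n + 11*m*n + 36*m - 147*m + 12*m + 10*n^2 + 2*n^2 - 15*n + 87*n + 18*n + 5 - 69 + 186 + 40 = m^2*(-7*n - 21) + m*(2*n^2 - 27*n - 99) + 12*n^2 + 90*n + 162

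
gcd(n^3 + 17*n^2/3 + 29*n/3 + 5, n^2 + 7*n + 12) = n + 3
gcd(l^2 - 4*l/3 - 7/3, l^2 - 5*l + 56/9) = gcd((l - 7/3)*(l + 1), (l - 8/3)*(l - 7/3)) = l - 7/3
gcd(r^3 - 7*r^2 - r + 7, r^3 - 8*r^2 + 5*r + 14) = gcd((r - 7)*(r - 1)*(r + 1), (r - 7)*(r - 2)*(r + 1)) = r^2 - 6*r - 7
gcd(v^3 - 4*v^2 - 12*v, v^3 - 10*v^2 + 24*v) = v^2 - 6*v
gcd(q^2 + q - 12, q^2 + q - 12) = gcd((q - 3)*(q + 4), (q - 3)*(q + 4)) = q^2 + q - 12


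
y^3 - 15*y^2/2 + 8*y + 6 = (y - 6)*(y - 2)*(y + 1/2)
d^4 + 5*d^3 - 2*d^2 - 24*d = d*(d - 2)*(d + 3)*(d + 4)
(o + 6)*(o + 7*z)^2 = o^3 + 14*o^2*z + 6*o^2 + 49*o*z^2 + 84*o*z + 294*z^2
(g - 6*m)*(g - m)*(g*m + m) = g^3*m - 7*g^2*m^2 + g^2*m + 6*g*m^3 - 7*g*m^2 + 6*m^3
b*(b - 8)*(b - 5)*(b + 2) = b^4 - 11*b^3 + 14*b^2 + 80*b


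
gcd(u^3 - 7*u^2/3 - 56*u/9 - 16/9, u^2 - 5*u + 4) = u - 4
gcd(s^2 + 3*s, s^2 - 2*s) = s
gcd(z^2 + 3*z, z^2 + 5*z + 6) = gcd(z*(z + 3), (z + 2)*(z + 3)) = z + 3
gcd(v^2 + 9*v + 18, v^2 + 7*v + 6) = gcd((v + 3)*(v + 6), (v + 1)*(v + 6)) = v + 6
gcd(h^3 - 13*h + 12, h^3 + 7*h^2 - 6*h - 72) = h^2 + h - 12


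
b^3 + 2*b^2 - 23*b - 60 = (b - 5)*(b + 3)*(b + 4)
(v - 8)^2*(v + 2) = v^3 - 14*v^2 + 32*v + 128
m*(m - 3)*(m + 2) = m^3 - m^2 - 6*m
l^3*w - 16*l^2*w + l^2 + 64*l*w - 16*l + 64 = (l - 8)^2*(l*w + 1)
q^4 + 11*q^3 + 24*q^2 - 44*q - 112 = (q - 2)*(q + 2)*(q + 4)*(q + 7)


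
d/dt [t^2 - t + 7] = 2*t - 1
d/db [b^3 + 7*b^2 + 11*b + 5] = 3*b^2 + 14*b + 11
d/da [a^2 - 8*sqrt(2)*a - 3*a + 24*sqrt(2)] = 2*a - 8*sqrt(2) - 3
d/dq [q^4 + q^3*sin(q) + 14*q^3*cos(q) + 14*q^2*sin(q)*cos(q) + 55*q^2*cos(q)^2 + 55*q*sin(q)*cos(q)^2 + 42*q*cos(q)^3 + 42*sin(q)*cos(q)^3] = -14*q^3*sin(q) + q^3*cos(q) + 4*q^3 + 3*q^2*sin(q) - 55*q^2*sin(2*q) + 42*q^2*cos(q) + 14*q^2*cos(2*q) - 63*q*sin(q)/2 + 14*q*sin(2*q) - 63*q*sin(3*q)/2 + 55*q*cos(q)/4 + 55*q*cos(2*q) + 165*q*cos(3*q)/4 + 55*q + 55*sin(q)/4 + 55*sin(3*q)/4 + 63*cos(q)/2 + 42*cos(2*q)^2 + 21*cos(2*q) + 21*cos(3*q)/2 - 21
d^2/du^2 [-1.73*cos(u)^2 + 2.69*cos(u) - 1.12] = -2.69*cos(u) + 3.46*cos(2*u)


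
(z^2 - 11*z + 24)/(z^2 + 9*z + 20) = (z^2 - 11*z + 24)/(z^2 + 9*z + 20)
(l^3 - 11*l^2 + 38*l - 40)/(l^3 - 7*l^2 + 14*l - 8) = (l - 5)/(l - 1)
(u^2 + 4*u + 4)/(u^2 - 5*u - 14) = (u + 2)/(u - 7)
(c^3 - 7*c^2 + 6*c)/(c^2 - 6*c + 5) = c*(c - 6)/(c - 5)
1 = 1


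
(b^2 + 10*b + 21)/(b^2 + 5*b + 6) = (b + 7)/(b + 2)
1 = 1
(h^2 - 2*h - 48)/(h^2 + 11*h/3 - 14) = 3*(h - 8)/(3*h - 7)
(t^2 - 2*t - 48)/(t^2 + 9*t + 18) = (t - 8)/(t + 3)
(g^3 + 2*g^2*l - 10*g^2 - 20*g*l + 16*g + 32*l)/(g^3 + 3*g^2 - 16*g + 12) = (g^2 + 2*g*l - 8*g - 16*l)/(g^2 + 5*g - 6)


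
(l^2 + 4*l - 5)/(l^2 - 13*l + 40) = (l^2 + 4*l - 5)/(l^2 - 13*l + 40)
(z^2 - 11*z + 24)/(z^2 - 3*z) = (z - 8)/z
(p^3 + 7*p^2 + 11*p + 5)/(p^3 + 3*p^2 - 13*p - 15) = (p + 1)/(p - 3)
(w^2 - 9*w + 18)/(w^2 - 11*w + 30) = (w - 3)/(w - 5)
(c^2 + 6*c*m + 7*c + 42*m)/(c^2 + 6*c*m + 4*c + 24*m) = (c + 7)/(c + 4)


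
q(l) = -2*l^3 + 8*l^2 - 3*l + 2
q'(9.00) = -345.00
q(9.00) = -835.00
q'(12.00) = -675.00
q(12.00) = -2338.00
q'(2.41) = 0.71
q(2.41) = 13.24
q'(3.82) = -29.43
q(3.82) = -4.21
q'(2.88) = -6.69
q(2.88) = 11.94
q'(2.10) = 4.14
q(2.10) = 12.46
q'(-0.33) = -8.93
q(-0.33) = 3.93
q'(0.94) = 6.74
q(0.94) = 4.59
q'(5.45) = -94.02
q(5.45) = -100.49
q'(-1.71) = -47.90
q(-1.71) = 40.52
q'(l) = -6*l^2 + 16*l - 3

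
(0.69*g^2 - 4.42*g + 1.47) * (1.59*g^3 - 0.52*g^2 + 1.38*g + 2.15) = 1.0971*g^5 - 7.3866*g^4 + 5.5879*g^3 - 5.3805*g^2 - 7.4744*g + 3.1605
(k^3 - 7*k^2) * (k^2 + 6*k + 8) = k^5 - k^4 - 34*k^3 - 56*k^2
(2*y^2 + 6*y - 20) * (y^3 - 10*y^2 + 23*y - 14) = 2*y^5 - 14*y^4 - 34*y^3 + 310*y^2 - 544*y + 280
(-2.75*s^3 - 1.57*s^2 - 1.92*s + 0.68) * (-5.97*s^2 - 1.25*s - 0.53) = 16.4175*s^5 + 12.8104*s^4 + 14.8824*s^3 - 0.827500000000001*s^2 + 0.1676*s - 0.3604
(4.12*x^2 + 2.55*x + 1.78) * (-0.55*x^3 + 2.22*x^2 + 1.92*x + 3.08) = -2.266*x^5 + 7.7439*x^4 + 12.5924*x^3 + 21.5372*x^2 + 11.2716*x + 5.4824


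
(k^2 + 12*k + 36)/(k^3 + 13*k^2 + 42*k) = (k + 6)/(k*(k + 7))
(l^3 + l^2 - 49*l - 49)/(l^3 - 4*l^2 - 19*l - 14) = (l + 7)/(l + 2)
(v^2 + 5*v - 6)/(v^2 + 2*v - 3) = (v + 6)/(v + 3)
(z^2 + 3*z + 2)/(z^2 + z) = (z + 2)/z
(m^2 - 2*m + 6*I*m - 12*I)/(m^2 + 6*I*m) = (m - 2)/m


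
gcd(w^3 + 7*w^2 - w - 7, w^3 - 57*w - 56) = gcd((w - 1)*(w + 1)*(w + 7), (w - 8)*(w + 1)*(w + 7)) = w^2 + 8*w + 7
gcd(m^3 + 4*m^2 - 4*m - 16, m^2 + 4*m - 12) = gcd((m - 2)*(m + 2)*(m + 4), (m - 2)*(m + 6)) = m - 2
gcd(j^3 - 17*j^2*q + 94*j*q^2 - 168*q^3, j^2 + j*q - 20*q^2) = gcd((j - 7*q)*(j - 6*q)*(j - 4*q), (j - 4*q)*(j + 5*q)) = -j + 4*q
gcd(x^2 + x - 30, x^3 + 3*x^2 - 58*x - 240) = x + 6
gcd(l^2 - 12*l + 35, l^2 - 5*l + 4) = 1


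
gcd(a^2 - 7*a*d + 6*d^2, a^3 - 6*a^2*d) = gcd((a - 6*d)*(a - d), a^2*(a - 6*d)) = a - 6*d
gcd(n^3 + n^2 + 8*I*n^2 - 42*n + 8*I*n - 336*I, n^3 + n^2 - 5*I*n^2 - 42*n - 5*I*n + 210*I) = n^2 + n - 42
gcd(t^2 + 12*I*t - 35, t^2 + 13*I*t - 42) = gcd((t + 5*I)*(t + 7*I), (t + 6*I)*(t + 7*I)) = t + 7*I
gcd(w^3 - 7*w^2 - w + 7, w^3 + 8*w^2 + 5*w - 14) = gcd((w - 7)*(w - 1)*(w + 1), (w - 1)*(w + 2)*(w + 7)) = w - 1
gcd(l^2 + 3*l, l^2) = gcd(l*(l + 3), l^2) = l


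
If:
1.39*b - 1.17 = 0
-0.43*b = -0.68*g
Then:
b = 0.84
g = 0.53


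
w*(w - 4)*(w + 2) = w^3 - 2*w^2 - 8*w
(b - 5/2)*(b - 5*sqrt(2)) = b^2 - 5*sqrt(2)*b - 5*b/2 + 25*sqrt(2)/2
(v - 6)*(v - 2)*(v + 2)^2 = v^4 - 4*v^3 - 16*v^2 + 16*v + 48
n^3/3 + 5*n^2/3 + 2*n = n*(n/3 + 1)*(n + 2)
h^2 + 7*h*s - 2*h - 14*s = (h - 2)*(h + 7*s)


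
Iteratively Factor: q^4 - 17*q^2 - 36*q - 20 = (q - 5)*(q^3 + 5*q^2 + 8*q + 4) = (q - 5)*(q + 2)*(q^2 + 3*q + 2) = (q - 5)*(q + 2)^2*(q + 1)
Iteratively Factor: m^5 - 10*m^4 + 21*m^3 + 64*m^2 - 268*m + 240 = (m - 5)*(m^4 - 5*m^3 - 4*m^2 + 44*m - 48) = (m - 5)*(m - 2)*(m^3 - 3*m^2 - 10*m + 24) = (m - 5)*(m - 2)^2*(m^2 - m - 12) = (m - 5)*(m - 4)*(m - 2)^2*(m + 3)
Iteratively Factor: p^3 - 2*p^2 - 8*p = (p + 2)*(p^2 - 4*p) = (p - 4)*(p + 2)*(p)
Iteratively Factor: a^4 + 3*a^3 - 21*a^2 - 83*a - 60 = (a + 1)*(a^3 + 2*a^2 - 23*a - 60) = (a + 1)*(a + 3)*(a^2 - a - 20) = (a + 1)*(a + 3)*(a + 4)*(a - 5)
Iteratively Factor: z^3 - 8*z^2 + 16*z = (z - 4)*(z^2 - 4*z) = (z - 4)^2*(z)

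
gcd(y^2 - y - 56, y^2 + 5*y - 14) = y + 7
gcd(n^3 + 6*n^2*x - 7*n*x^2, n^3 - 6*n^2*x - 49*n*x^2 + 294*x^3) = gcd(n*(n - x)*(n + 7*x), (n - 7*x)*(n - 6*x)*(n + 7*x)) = n + 7*x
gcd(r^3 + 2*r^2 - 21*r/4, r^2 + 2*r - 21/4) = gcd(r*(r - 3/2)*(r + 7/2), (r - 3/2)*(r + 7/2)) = r^2 + 2*r - 21/4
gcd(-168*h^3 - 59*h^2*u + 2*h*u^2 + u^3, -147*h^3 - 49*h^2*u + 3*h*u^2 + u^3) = 21*h^2 + 10*h*u + u^2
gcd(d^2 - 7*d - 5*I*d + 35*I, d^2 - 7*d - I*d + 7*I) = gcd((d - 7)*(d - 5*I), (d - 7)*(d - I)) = d - 7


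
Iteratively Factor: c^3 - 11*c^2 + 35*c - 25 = (c - 1)*(c^2 - 10*c + 25) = (c - 5)*(c - 1)*(c - 5)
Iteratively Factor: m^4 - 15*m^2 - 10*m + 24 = (m + 2)*(m^3 - 2*m^2 - 11*m + 12) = (m + 2)*(m + 3)*(m^2 - 5*m + 4) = (m - 4)*(m + 2)*(m + 3)*(m - 1)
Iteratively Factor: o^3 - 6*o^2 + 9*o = (o - 3)*(o^2 - 3*o) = (o - 3)^2*(o)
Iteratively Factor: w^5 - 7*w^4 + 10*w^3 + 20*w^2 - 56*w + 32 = (w - 2)*(w^4 - 5*w^3 + 20*w - 16) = (w - 2)*(w + 2)*(w^3 - 7*w^2 + 14*w - 8) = (w - 2)*(w - 1)*(w + 2)*(w^2 - 6*w + 8) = (w - 2)^2*(w - 1)*(w + 2)*(w - 4)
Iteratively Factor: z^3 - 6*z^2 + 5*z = (z - 5)*(z^2 - z) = z*(z - 5)*(z - 1)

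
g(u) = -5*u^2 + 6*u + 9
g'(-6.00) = 66.00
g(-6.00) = -207.00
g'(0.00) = 6.00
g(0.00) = 9.00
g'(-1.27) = 18.70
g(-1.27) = -6.68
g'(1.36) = -7.60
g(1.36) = 7.91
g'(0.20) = 4.00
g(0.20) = 10.00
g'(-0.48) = 10.80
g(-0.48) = 4.97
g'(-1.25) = 18.50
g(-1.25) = -6.31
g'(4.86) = -42.60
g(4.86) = -79.94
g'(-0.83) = 14.30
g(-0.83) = 0.58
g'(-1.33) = 19.30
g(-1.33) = -7.82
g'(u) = 6 - 10*u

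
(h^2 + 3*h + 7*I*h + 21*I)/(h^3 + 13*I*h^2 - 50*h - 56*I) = (h + 3)/(h^2 + 6*I*h - 8)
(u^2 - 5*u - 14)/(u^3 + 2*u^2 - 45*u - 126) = (u + 2)/(u^2 + 9*u + 18)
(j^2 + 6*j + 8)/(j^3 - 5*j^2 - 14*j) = (j + 4)/(j*(j - 7))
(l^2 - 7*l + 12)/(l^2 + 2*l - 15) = (l - 4)/(l + 5)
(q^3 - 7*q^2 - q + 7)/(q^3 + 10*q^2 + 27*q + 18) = (q^2 - 8*q + 7)/(q^2 + 9*q + 18)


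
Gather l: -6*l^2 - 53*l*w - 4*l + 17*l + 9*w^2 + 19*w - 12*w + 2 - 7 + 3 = -6*l^2 + l*(13 - 53*w) + 9*w^2 + 7*w - 2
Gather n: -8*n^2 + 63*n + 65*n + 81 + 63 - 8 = -8*n^2 + 128*n + 136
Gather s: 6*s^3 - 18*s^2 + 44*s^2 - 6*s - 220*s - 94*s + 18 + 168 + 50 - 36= 6*s^3 + 26*s^2 - 320*s + 200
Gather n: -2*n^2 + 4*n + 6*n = -2*n^2 + 10*n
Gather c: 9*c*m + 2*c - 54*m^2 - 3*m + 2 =c*(9*m + 2) - 54*m^2 - 3*m + 2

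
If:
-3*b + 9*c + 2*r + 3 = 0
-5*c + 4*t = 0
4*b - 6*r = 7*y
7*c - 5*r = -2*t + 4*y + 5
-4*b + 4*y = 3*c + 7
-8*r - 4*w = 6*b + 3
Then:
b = 1/27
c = 133/783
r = -1153/522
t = 665/3132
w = 419/116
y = 1499/783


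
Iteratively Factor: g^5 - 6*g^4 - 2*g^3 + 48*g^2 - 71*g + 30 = (g - 1)*(g^4 - 5*g^3 - 7*g^2 + 41*g - 30) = (g - 5)*(g - 1)*(g^3 - 7*g + 6) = (g - 5)*(g - 2)*(g - 1)*(g^2 + 2*g - 3) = (g - 5)*(g - 2)*(g - 1)*(g + 3)*(g - 1)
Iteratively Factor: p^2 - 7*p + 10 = (p - 2)*(p - 5)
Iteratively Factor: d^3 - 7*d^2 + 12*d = (d - 4)*(d^2 - 3*d) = (d - 4)*(d - 3)*(d)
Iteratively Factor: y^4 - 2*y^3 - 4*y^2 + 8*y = (y - 2)*(y^3 - 4*y) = y*(y - 2)*(y^2 - 4) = y*(y - 2)^2*(y + 2)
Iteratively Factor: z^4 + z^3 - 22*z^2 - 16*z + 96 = (z + 4)*(z^3 - 3*z^2 - 10*z + 24) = (z - 4)*(z + 4)*(z^2 + z - 6) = (z - 4)*(z + 3)*(z + 4)*(z - 2)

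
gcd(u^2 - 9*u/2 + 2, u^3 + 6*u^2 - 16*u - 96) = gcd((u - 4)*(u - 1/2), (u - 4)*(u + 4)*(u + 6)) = u - 4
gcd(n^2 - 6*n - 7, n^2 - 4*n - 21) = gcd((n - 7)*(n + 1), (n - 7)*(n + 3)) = n - 7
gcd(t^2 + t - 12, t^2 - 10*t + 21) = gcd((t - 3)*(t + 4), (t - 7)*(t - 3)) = t - 3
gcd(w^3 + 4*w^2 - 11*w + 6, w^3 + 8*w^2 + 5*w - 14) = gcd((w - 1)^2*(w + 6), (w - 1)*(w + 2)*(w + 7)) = w - 1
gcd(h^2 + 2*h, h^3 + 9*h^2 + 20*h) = h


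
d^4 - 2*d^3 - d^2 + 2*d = d*(d - 2)*(d - 1)*(d + 1)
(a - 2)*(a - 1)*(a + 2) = a^3 - a^2 - 4*a + 4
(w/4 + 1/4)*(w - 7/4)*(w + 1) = w^3/4 + w^2/16 - 5*w/8 - 7/16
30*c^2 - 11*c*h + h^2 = (-6*c + h)*(-5*c + h)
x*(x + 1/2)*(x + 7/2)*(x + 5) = x^4 + 9*x^3 + 87*x^2/4 + 35*x/4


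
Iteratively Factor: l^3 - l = (l + 1)*(l^2 - l) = l*(l + 1)*(l - 1)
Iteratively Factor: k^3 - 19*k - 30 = (k + 2)*(k^2 - 2*k - 15) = (k - 5)*(k + 2)*(k + 3)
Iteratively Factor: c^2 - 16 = (c + 4)*(c - 4)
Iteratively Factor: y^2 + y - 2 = (y - 1)*(y + 2)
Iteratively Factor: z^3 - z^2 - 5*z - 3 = (z + 1)*(z^2 - 2*z - 3) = (z + 1)^2*(z - 3)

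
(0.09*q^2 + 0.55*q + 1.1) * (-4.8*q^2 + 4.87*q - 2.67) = -0.432*q^4 - 2.2017*q^3 - 2.8418*q^2 + 3.8885*q - 2.937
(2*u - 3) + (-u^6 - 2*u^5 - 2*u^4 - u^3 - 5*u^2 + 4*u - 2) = -u^6 - 2*u^5 - 2*u^4 - u^3 - 5*u^2 + 6*u - 5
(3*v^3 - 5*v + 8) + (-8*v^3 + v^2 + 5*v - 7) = -5*v^3 + v^2 + 1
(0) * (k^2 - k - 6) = 0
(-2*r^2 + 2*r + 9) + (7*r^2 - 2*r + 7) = 5*r^2 + 16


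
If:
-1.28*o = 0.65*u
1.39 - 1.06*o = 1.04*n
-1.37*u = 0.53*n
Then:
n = 1.11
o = 0.22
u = -0.43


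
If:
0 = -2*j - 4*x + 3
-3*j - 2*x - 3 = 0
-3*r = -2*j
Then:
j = -9/4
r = -3/2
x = 15/8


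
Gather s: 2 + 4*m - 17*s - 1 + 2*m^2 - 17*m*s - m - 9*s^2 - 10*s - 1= 2*m^2 + 3*m - 9*s^2 + s*(-17*m - 27)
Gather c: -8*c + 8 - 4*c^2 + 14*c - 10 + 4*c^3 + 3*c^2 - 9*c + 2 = 4*c^3 - c^2 - 3*c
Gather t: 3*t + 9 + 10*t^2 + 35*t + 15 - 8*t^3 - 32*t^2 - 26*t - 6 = -8*t^3 - 22*t^2 + 12*t + 18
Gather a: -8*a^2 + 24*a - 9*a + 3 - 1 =-8*a^2 + 15*a + 2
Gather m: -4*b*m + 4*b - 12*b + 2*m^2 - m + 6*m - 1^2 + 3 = -8*b + 2*m^2 + m*(5 - 4*b) + 2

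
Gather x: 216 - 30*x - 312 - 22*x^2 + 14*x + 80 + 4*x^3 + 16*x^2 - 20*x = 4*x^3 - 6*x^2 - 36*x - 16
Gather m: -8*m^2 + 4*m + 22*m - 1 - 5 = -8*m^2 + 26*m - 6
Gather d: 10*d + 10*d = 20*d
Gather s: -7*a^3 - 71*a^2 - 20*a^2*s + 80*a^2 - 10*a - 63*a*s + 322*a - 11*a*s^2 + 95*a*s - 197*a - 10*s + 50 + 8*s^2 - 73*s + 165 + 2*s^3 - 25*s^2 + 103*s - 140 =-7*a^3 + 9*a^2 + 115*a + 2*s^3 + s^2*(-11*a - 17) + s*(-20*a^2 + 32*a + 20) + 75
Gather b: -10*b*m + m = -10*b*m + m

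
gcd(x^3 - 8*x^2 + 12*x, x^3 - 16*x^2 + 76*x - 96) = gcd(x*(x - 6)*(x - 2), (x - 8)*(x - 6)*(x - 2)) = x^2 - 8*x + 12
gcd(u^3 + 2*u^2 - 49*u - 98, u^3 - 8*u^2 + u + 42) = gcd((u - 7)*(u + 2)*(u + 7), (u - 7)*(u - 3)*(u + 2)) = u^2 - 5*u - 14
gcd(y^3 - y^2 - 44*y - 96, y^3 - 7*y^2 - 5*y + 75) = y + 3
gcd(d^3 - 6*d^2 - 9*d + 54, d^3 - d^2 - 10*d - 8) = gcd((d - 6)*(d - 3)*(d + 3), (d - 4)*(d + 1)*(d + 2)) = 1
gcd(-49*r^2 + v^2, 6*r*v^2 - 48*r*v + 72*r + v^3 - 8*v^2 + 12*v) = 1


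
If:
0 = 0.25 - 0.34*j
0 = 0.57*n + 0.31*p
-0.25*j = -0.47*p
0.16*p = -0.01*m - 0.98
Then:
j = 0.74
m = -104.26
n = -0.21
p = 0.39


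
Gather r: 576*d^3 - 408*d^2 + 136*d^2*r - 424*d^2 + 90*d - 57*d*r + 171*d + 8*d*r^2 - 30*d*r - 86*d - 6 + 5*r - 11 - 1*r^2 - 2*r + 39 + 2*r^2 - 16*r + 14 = 576*d^3 - 832*d^2 + 175*d + r^2*(8*d + 1) + r*(136*d^2 - 87*d - 13) + 36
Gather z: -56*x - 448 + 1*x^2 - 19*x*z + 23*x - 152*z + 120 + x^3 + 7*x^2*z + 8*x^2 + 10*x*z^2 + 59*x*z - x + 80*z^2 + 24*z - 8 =x^3 + 9*x^2 - 34*x + z^2*(10*x + 80) + z*(7*x^2 + 40*x - 128) - 336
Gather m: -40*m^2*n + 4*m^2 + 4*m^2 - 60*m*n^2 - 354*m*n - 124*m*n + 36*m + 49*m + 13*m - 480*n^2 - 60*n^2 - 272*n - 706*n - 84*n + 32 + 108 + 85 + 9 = m^2*(8 - 40*n) + m*(-60*n^2 - 478*n + 98) - 540*n^2 - 1062*n + 234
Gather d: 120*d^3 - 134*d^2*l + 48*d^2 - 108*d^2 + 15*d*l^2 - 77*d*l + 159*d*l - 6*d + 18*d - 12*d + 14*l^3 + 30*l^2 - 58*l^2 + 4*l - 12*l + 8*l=120*d^3 + d^2*(-134*l - 60) + d*(15*l^2 + 82*l) + 14*l^3 - 28*l^2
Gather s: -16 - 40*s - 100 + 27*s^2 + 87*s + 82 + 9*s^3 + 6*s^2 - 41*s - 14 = 9*s^3 + 33*s^2 + 6*s - 48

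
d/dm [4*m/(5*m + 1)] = 4/(5*m + 1)^2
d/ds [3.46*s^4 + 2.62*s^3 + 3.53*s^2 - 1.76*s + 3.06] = 13.84*s^3 + 7.86*s^2 + 7.06*s - 1.76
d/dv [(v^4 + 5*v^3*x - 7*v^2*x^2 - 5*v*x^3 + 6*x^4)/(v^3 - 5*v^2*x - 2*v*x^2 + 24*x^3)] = (v^6 - 10*v^5*x - 24*v^4*x^2 + 86*v^3*x^3 + 331*v^2*x^4 - 276*v*x^5 - 108*x^6)/(v^6 - 10*v^5*x + 21*v^4*x^2 + 68*v^3*x^3 - 236*v^2*x^4 - 96*v*x^5 + 576*x^6)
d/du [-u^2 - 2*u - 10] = -2*u - 2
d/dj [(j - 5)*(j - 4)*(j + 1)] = 3*j^2 - 16*j + 11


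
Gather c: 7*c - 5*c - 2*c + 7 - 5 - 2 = 0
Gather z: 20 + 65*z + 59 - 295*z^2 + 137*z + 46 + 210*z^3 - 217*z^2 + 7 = 210*z^3 - 512*z^2 + 202*z + 132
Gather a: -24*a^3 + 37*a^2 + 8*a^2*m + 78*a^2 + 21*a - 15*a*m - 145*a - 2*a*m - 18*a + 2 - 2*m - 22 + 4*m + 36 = -24*a^3 + a^2*(8*m + 115) + a*(-17*m - 142) + 2*m + 16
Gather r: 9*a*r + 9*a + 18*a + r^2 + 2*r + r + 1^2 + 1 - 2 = 27*a + r^2 + r*(9*a + 3)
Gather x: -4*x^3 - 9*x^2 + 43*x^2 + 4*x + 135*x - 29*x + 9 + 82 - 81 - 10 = -4*x^3 + 34*x^2 + 110*x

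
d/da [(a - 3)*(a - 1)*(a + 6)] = 3*a^2 + 4*a - 21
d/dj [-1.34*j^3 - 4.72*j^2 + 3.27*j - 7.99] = -4.02*j^2 - 9.44*j + 3.27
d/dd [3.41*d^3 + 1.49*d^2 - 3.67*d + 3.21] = 10.23*d^2 + 2.98*d - 3.67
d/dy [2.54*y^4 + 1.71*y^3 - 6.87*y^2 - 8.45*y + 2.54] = 10.16*y^3 + 5.13*y^2 - 13.74*y - 8.45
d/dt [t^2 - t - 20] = 2*t - 1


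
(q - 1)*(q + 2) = q^2 + q - 2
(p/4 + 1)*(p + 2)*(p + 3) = p^3/4 + 9*p^2/4 + 13*p/2 + 6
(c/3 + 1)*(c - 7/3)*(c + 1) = c^3/3 + 5*c^2/9 - 19*c/9 - 7/3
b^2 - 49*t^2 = (b - 7*t)*(b + 7*t)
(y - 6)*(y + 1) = y^2 - 5*y - 6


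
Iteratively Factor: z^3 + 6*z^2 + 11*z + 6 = (z + 3)*(z^2 + 3*z + 2) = (z + 2)*(z + 3)*(z + 1)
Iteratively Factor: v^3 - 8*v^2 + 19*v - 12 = (v - 4)*(v^2 - 4*v + 3) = (v - 4)*(v - 1)*(v - 3)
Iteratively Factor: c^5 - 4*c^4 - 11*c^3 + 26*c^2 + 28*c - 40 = (c + 2)*(c^4 - 6*c^3 + c^2 + 24*c - 20) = (c + 2)^2*(c^3 - 8*c^2 + 17*c - 10) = (c - 5)*(c + 2)^2*(c^2 - 3*c + 2) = (c - 5)*(c - 1)*(c + 2)^2*(c - 2)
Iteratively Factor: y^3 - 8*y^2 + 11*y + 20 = (y - 5)*(y^2 - 3*y - 4) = (y - 5)*(y - 4)*(y + 1)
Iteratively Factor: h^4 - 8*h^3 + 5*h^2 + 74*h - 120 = (h - 2)*(h^3 - 6*h^2 - 7*h + 60) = (h - 5)*(h - 2)*(h^2 - h - 12) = (h - 5)*(h - 2)*(h + 3)*(h - 4)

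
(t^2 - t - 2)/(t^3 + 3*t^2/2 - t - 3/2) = 2*(t - 2)/(2*t^2 + t - 3)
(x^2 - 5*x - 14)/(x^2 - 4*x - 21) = (x + 2)/(x + 3)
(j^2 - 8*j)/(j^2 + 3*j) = (j - 8)/(j + 3)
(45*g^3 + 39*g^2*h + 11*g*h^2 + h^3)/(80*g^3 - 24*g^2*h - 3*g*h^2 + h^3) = (9*g^2 + 6*g*h + h^2)/(16*g^2 - 8*g*h + h^2)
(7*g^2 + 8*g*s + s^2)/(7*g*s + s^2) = (g + s)/s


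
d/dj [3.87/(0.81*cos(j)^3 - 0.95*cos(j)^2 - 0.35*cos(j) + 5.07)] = (9.4041*cos(j)^2 - 7.353*cos(j) - 1.3545)*sin(j)/(0.81*cos(j)^3 - 0.95*cos(j)^2 - 0.35*cos(j) + 5.07)^2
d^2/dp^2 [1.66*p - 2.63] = 0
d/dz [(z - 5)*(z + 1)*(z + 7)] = 3*z^2 + 6*z - 33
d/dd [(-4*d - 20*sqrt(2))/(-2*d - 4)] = 2*(2 - 5*sqrt(2))/(d + 2)^2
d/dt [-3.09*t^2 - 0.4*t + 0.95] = -6.18*t - 0.4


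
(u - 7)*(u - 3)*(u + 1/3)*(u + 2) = u^4 - 23*u^3/3 - 5*u^2/3 + 127*u/3 + 14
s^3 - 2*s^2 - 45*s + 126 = (s - 6)*(s - 3)*(s + 7)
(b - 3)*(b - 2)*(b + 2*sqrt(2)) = b^3 - 5*b^2 + 2*sqrt(2)*b^2 - 10*sqrt(2)*b + 6*b + 12*sqrt(2)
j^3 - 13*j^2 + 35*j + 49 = (j - 7)^2*(j + 1)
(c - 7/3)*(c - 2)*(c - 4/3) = c^3 - 17*c^2/3 + 94*c/9 - 56/9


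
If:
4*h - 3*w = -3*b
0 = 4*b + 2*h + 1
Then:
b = -3*w/5 - 2/5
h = 6*w/5 + 3/10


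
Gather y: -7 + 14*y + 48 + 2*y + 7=16*y + 48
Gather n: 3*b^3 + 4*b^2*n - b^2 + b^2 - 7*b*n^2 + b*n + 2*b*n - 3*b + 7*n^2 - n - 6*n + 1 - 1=3*b^3 - 3*b + n^2*(7 - 7*b) + n*(4*b^2 + 3*b - 7)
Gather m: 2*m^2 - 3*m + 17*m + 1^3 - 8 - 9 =2*m^2 + 14*m - 16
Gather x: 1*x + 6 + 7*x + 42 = 8*x + 48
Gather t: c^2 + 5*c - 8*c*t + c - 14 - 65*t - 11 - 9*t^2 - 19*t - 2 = c^2 + 6*c - 9*t^2 + t*(-8*c - 84) - 27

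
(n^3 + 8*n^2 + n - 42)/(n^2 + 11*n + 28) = (n^2 + n - 6)/(n + 4)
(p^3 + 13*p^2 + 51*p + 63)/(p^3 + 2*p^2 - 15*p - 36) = (p + 7)/(p - 4)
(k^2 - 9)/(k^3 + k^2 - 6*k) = (k - 3)/(k*(k - 2))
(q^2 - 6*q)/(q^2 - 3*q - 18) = q/(q + 3)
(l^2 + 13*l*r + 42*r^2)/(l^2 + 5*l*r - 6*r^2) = (-l - 7*r)/(-l + r)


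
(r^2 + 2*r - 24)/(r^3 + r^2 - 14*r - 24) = (r + 6)/(r^2 + 5*r + 6)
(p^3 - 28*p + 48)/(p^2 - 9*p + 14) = (p^2 + 2*p - 24)/(p - 7)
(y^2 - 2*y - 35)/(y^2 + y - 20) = (y - 7)/(y - 4)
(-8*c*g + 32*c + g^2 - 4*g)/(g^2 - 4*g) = (-8*c + g)/g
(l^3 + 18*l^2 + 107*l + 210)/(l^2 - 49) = (l^2 + 11*l + 30)/(l - 7)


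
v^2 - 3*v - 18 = (v - 6)*(v + 3)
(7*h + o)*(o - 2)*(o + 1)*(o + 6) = 7*h*o^3 + 35*h*o^2 - 56*h*o - 84*h + o^4 + 5*o^3 - 8*o^2 - 12*o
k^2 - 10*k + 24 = (k - 6)*(k - 4)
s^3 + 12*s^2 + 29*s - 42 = (s - 1)*(s + 6)*(s + 7)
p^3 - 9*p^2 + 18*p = p*(p - 6)*(p - 3)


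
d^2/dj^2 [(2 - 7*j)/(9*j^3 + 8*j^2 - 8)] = 2*(-j^2*(7*j - 2)*(27*j + 16)^2 + (189*j^2 + 112*j + (7*j - 2)*(27*j + 8))*(9*j^3 + 8*j^2 - 8))/(9*j^3 + 8*j^2 - 8)^3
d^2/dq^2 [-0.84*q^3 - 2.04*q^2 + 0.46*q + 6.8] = -5.04*q - 4.08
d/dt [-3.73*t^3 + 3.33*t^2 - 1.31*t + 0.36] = -11.19*t^2 + 6.66*t - 1.31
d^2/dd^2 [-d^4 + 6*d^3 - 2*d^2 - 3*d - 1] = -12*d^2 + 36*d - 4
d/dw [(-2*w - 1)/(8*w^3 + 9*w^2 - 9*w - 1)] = (32*w^3 + 42*w^2 + 18*w - 7)/(64*w^6 + 144*w^5 - 63*w^4 - 178*w^3 + 63*w^2 + 18*w + 1)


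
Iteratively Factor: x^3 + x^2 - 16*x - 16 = (x + 1)*(x^2 - 16) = (x - 4)*(x + 1)*(x + 4)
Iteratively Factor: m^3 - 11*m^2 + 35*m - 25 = (m - 5)*(m^2 - 6*m + 5) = (m - 5)^2*(m - 1)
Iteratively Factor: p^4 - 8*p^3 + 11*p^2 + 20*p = (p - 5)*(p^3 - 3*p^2 - 4*p) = (p - 5)*(p + 1)*(p^2 - 4*p) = (p - 5)*(p - 4)*(p + 1)*(p)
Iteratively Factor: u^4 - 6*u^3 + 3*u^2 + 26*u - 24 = (u - 3)*(u^3 - 3*u^2 - 6*u + 8) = (u - 3)*(u + 2)*(u^2 - 5*u + 4) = (u - 4)*(u - 3)*(u + 2)*(u - 1)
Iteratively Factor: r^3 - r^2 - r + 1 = (r + 1)*(r^2 - 2*r + 1) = (r - 1)*(r + 1)*(r - 1)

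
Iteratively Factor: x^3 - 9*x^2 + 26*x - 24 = (x - 2)*(x^2 - 7*x + 12) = (x - 4)*(x - 2)*(x - 3)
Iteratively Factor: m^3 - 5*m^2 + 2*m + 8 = (m + 1)*(m^2 - 6*m + 8) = (m - 4)*(m + 1)*(m - 2)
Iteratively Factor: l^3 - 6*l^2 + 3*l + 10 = (l - 5)*(l^2 - l - 2) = (l - 5)*(l - 2)*(l + 1)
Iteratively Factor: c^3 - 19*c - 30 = (c + 2)*(c^2 - 2*c - 15) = (c + 2)*(c + 3)*(c - 5)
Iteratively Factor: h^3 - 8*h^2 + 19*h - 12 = (h - 3)*(h^2 - 5*h + 4) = (h - 3)*(h - 1)*(h - 4)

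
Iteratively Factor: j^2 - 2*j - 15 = (j - 5)*(j + 3)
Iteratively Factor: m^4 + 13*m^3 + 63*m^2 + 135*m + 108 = (m + 3)*(m^3 + 10*m^2 + 33*m + 36) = (m + 3)*(m + 4)*(m^2 + 6*m + 9) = (m + 3)^2*(m + 4)*(m + 3)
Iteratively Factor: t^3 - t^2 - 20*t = (t - 5)*(t^2 + 4*t) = t*(t - 5)*(t + 4)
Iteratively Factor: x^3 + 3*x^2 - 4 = (x + 2)*(x^2 + x - 2) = (x + 2)^2*(x - 1)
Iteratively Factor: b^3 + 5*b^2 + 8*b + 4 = (b + 1)*(b^2 + 4*b + 4) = (b + 1)*(b + 2)*(b + 2)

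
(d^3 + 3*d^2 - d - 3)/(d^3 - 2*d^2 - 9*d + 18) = (d^2 - 1)/(d^2 - 5*d + 6)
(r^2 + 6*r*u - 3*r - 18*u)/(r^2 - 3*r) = (r + 6*u)/r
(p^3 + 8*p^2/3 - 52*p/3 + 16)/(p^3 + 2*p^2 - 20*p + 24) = (p - 4/3)/(p - 2)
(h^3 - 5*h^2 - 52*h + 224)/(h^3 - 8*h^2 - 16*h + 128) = (h + 7)/(h + 4)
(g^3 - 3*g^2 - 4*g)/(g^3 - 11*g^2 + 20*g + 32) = g/(g - 8)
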